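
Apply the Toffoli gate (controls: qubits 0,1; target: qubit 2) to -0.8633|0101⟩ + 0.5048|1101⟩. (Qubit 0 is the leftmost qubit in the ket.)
-0.8633|0101⟩ + 0.5048|1111⟩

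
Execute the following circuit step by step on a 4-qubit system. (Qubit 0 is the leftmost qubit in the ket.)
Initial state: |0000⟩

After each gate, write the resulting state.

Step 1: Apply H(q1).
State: 1/√2|0000⟩ + 1/√2|0100⟩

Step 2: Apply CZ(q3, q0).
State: 1/√2|0000⟩ + 1/√2|0100⟩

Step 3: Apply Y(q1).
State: -(1/√2)i|0000⟩ + (1/√2)i|0100⟩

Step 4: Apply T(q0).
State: -(1/√2)i|0000⟩ + (1/√2)i|0100⟩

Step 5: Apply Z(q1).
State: -(1/√2)i|0000⟩ - (1/√2)i|0100⟩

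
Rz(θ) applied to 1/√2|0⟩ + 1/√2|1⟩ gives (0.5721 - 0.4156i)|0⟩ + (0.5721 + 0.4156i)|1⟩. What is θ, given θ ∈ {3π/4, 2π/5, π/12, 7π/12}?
2π/5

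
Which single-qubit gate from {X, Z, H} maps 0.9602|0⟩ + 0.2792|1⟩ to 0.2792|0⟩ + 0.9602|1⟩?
X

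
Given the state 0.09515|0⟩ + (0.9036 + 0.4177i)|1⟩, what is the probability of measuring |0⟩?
0.009054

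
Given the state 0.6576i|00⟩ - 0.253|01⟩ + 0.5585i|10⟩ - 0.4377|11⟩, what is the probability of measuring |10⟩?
0.3119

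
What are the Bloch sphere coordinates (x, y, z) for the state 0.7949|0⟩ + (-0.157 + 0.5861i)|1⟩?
(-0.2496, 0.9318, 0.2637)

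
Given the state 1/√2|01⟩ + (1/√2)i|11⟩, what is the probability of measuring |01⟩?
1/2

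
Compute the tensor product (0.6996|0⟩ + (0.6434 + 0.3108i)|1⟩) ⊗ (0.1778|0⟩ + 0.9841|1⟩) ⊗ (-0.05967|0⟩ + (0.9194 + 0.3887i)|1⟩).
-0.007422|000⟩ + (0.1144 + 0.04835i)|001⟩ - 0.04108|010⟩ + (0.633 + 0.2676i)|011⟩ + (-0.006826 - 0.003297i)|100⟩ + (0.0837 + 0.09527i)|101⟩ + (-0.03778 - 0.01825i)|110⟩ + (0.4632 + 0.5273i)|111⟩

amp(|b₁b₂…⟩) = product of the factor amplitudes for bits b₁, b₂, …; only kets whose every factor amplitude is nonzero survive.
|000⟩: (0.6996)(0.1778)(-0.05967) = -0.007422
|001⟩: (0.6996)(0.1778)(0.9194 + 0.3887i) = (0.1144 + 0.04835i)
|010⟩: (0.6996)(0.9841)(-0.05967) = -0.04108
|011⟩: (0.6996)(0.9841)(0.9194 + 0.3887i) = (0.633 + 0.2676i)
|100⟩: (0.6434 + 0.3108i)(0.1778)(-0.05967) = (-0.006826 - 0.003297i)
|101⟩: (0.6434 + 0.3108i)(0.1778)(0.9194 + 0.3887i) = (0.0837 + 0.09527i)
|110⟩: (0.6434 + 0.3108i)(0.9841)(-0.05967) = (-0.03778 - 0.01825i)
|111⟩: (0.6434 + 0.3108i)(0.9841)(0.9194 + 0.3887i) = (0.4632 + 0.5273i)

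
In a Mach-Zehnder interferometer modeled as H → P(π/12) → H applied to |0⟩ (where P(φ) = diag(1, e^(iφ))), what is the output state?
(0.983 + 0.1294i)|0⟩ + (0.01704 - 0.1294i)|1⟩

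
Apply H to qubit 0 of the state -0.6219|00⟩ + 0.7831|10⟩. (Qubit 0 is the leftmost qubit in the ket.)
0.114|00⟩ - 0.9935|10⟩

H on qubit 0 mixes each pair of kets that differ only in qubit 0: amplitudes (a, b) of (|…0…⟩, |…1…⟩) become ((a + b)/√2, (a − b)/√2). Kets absent from the input have amplitude 0.
(|00⟩, |10⟩): (a, b) = (-0.6219, 0.7831) → (0.114, -0.9935)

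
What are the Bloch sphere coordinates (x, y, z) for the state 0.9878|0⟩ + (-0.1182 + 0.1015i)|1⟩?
(-0.2335, 0.2005, 0.9515)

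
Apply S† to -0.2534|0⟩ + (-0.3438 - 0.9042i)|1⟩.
-0.2534|0⟩ + (-0.9042 + 0.3438i)|1⟩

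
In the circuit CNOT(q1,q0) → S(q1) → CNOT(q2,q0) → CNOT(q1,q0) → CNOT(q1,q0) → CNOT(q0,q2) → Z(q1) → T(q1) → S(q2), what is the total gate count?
9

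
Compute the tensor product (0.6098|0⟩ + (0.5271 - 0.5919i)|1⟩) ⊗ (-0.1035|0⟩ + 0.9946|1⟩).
-0.06311|00⟩ + 0.6065|01⟩ + (-0.05455 + 0.06126i)|10⟩ + (0.5243 - 0.5887i)|11⟩

amp(|b₁b₂…⟩) = product of the factor amplitudes for bits b₁, b₂, …; only kets whose every factor amplitude is nonzero survive.
|00⟩: (0.6098)(-0.1035) = -0.06311
|01⟩: (0.6098)(0.9946) = 0.6065
|10⟩: (0.5271 - 0.5919i)(-0.1035) = (-0.05455 + 0.06126i)
|11⟩: (0.5271 - 0.5919i)(0.9946) = (0.5243 - 0.5887i)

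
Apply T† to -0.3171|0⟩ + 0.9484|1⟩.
-0.3171|0⟩ + (0.6706 - 0.6706i)|1⟩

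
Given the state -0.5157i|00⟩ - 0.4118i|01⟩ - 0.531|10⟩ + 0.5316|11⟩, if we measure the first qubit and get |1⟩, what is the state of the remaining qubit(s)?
-0.7067|0⟩ + 0.7075|1⟩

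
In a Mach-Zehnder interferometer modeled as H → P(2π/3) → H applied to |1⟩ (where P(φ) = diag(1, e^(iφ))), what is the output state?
(0.75 - 0.433i)|0⟩ + (0.25 + 0.433i)|1⟩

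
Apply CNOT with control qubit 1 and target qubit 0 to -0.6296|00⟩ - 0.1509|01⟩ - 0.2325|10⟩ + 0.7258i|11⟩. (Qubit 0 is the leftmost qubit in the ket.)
-0.6296|00⟩ + 0.7258i|01⟩ - 0.2325|10⟩ - 0.1509|11⟩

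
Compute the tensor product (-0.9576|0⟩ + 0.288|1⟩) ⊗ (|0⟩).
-0.9576|00⟩ + 0.288|10⟩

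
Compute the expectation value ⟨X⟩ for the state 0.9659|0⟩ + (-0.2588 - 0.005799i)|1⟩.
-0.4999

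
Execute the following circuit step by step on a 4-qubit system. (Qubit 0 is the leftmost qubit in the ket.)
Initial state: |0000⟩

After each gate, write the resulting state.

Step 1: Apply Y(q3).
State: i|0001⟩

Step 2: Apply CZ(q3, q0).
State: i|0001⟩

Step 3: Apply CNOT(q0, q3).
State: i|0001⟩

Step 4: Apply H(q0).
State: (1/√2)i|0001⟩ + (1/√2)i|1001⟩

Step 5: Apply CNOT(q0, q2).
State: (1/√2)i|0001⟩ + (1/√2)i|1011⟩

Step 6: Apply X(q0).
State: (1/√2)i|0011⟩ + (1/√2)i|1001⟩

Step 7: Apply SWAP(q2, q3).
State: (1/√2)i|0011⟩ + (1/√2)i|1010⟩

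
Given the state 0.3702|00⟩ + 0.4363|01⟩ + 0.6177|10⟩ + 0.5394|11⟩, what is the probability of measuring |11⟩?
0.291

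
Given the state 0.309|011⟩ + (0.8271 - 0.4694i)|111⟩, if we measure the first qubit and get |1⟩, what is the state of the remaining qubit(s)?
(0.8697 - 0.4936i)|11⟩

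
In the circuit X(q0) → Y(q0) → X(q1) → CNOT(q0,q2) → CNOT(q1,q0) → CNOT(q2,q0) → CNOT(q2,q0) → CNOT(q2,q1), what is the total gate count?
8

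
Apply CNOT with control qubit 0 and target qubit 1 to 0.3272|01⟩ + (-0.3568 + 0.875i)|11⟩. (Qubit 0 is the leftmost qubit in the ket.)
0.3272|01⟩ + (-0.3568 + 0.875i)|10⟩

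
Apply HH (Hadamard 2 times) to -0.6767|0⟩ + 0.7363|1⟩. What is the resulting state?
-0.6767|0⟩ + 0.7363|1⟩

H² = I, so an even number of Hadamards cancels: H^2 = I and the state is unchanged.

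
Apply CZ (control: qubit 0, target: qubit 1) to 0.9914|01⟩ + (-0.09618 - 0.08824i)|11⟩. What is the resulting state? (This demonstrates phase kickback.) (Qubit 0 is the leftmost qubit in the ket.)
0.9914|01⟩ + (0.09618 + 0.08824i)|11⟩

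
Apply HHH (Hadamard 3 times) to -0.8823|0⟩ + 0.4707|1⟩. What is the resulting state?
-0.291|0⟩ - 0.9567|1⟩

H² = I, so H^3 = H: a single Hadamard. With (a, b) = (-0.8823, 0.4707), H gives ((a + b)/√2, (a − b)/√2) = (-0.291, -0.9567).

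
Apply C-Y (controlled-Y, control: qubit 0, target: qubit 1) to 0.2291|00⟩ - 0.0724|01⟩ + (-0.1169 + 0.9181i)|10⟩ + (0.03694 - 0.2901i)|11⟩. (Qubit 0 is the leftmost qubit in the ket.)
0.2291|00⟩ - 0.0724|01⟩ + (-0.2901 - 0.03694i)|10⟩ + (-0.9181 - 0.1169i)|11⟩

C-Y leaves the control-|0⟩ kets |00⟩, |01⟩ unchanged and applies Y to qubit 1 on the control-|1⟩ pair (|10⟩, |11⟩).
Y = [[0, -i], [i, 0]].
With a = amp(|10⟩) = (-0.1169 + 0.9181i) and b = amp(|11⟩) = (0.03694 - 0.2901i):
new amp(|10⟩) = (-i)·b = (-0.2901 - 0.03694i)
new amp(|11⟩) = (i)·a = (-0.9181 - 0.1169i)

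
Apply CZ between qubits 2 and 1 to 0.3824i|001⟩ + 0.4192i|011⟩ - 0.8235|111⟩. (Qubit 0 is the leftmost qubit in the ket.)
0.3824i|001⟩ - 0.4192i|011⟩ + 0.8235|111⟩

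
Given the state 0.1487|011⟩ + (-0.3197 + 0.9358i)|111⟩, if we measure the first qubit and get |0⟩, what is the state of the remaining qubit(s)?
|11⟩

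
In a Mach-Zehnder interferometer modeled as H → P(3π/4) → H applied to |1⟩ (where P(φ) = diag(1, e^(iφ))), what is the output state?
(0.8536 - (1/√8)i)|0⟩ + (0.1464 + (1/√8)i)|1⟩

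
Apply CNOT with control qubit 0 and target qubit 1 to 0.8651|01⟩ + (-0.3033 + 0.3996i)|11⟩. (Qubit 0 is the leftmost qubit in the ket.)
0.8651|01⟩ + (-0.3033 + 0.3996i)|10⟩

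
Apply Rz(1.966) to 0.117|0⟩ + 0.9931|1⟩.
(0.06488 - 0.09736i)|0⟩ + (0.5507 + 0.8264i)|1⟩

Rz(1.966) = [[e^(−iθ/2), 0], [0, e^(iθ/2)]] with e^(±iθ/2) = cos(θ/2) ± i·sin(θ/2); θ = 1.966, cos(θ/2) ≈ 0.554529, sin(θ/2) ≈ 0.832165.
With a = amp(|0⟩) = 0.117 and b = amp(|1⟩) = 0.9931:
new amp(|0⟩) = (0.554529 - 0.832165i)·a = (0.06488 - 0.09736i)
new amp(|1⟩) = (0.554529 + 0.832165i)·b = (0.5507 + 0.8264i)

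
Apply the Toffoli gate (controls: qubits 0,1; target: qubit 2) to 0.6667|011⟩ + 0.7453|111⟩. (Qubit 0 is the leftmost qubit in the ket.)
0.6667|011⟩ + 0.7453|110⟩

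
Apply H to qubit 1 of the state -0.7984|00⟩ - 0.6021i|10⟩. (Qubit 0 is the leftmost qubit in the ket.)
-0.5646|00⟩ - 0.5646|01⟩ - 0.4257i|10⟩ - 0.4257i|11⟩

H on qubit 1 mixes each pair of kets that differ only in qubit 1: amplitudes (a, b) of (|…0…⟩, |…1…⟩) become ((a + b)/√2, (a − b)/√2). Kets absent from the input have amplitude 0.
(|00⟩, |01⟩): (a, b) = (-0.7984, 0) → (-0.5646, -0.5646)
(|10⟩, |11⟩): (a, b) = (-0.6021i, 0) → (-0.4257i, -0.4257i)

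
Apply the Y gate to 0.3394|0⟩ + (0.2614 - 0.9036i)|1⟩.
(-0.9036 - 0.2614i)|0⟩ + 0.3394i|1⟩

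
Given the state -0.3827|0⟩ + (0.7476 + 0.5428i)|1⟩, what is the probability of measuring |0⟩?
0.1465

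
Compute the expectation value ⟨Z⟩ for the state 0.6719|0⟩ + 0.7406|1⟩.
-0.09704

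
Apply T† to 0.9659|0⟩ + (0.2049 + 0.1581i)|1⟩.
0.9659|0⟩ + (0.2567 - 0.03309i)|1⟩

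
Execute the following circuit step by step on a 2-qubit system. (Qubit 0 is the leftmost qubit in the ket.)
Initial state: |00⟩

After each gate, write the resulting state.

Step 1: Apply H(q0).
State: 1/√2|00⟩ + 1/√2|10⟩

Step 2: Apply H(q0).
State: |00⟩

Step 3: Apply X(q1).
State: |01⟩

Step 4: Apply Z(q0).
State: |01⟩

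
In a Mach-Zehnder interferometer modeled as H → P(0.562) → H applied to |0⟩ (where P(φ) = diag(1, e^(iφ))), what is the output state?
(0.9231 + 0.2664i)|0⟩ + (0.0769 - 0.2664i)|1⟩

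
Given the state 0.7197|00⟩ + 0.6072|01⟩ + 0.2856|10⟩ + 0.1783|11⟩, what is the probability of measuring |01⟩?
0.3687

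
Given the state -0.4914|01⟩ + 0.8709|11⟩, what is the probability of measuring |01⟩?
0.2415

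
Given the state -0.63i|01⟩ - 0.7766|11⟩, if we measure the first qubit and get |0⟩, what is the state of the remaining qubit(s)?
-i|1⟩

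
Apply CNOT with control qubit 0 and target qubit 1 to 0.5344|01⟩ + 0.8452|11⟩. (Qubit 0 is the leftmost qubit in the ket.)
0.5344|01⟩ + 0.8452|10⟩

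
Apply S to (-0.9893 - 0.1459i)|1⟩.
(0.1459 - 0.9893i)|1⟩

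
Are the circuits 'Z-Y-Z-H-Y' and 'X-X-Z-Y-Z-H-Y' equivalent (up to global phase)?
Yes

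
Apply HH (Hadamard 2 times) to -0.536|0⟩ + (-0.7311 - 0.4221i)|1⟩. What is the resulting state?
-0.536|0⟩ + (-0.7311 - 0.4221i)|1⟩

H² = I, so an even number of Hadamards cancels: H^2 = I and the state is unchanged.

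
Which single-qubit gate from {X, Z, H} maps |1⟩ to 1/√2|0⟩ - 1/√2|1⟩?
H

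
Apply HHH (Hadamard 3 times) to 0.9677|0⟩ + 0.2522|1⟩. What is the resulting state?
0.8626|0⟩ + 0.5059|1⟩

H² = I, so H^3 = H: a single Hadamard. With (a, b) = (0.9677, 0.2522), H gives ((a + b)/√2, (a − b)/√2) = (0.8626, 0.5059).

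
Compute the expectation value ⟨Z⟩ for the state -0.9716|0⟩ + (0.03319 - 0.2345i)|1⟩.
0.8879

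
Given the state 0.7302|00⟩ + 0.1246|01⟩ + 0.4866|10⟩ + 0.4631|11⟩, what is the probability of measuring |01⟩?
0.01553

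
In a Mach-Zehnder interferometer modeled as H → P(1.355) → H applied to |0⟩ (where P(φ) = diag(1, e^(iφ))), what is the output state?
(0.6071 + 0.4884i)|0⟩ + (0.3929 - 0.4884i)|1⟩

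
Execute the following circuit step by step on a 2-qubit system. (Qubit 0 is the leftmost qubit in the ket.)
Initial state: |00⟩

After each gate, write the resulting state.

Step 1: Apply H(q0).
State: 1/√2|00⟩ + 1/√2|10⟩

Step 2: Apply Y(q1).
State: (1/√2)i|01⟩ + (1/√2)i|11⟩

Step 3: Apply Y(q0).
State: 1/√2|01⟩ - 1/√2|11⟩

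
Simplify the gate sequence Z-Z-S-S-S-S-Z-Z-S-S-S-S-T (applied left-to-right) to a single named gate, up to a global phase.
T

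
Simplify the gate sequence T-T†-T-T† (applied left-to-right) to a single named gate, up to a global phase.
I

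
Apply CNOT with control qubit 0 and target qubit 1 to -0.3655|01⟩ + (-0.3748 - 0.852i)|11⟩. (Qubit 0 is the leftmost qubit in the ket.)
-0.3655|01⟩ + (-0.3748 - 0.852i)|10⟩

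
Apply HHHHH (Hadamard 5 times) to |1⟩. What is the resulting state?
1/√2|0⟩ - 1/√2|1⟩

H² = I, so H^5 = H: a single Hadamard. With (a, b) = (0, 1), H gives ((a + b)/√2, (a − b)/√2) = (1/√2, -1/√2).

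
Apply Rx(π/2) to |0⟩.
1/√2|0⟩ - (1/√2)i|1⟩

Rx(π/2) = [[cos(θ/2), −i·sin(θ/2)], [−i·sin(θ/2), cos(θ/2)]]; θ = π/2, cos(θ/2) ≈ 0.707107, sin(θ/2) ≈ 0.707107.
With a = amp(|0⟩) = 1 and b = amp(|1⟩) = 0:
new amp(|0⟩) = (0.707107)·a + (-0.707107i)·b = 1/√2
new amp(|1⟩) = (-0.707107i)·a + (0.707107)·b = -(1/√2)i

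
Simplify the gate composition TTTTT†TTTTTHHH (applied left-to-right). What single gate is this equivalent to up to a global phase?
H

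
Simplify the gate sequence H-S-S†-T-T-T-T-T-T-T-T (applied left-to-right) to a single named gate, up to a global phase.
H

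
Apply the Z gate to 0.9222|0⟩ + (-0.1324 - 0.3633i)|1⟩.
0.9222|0⟩ + (0.1324 + 0.3633i)|1⟩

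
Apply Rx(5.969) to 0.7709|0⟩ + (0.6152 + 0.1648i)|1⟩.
(-0.7356 - 0.09625i)|0⟩ + (-0.6076 - 0.2834i)|1⟩

Rx(5.969) = [[cos(θ/2), −i·sin(θ/2)], [−i·sin(θ/2), cos(θ/2)]]; θ = 5.969, cos(θ/2) ≈ -0.987686, sin(θ/2) ≈ 0.156447.
With a = amp(|0⟩) = 0.7709 and b = amp(|1⟩) = (0.6152 + 0.1648i):
new amp(|0⟩) = (-0.987686)·a + (-0.156447i)·b = (-0.7356 - 0.09625i)
new amp(|1⟩) = (-0.156447i)·a + (-0.987686)·b = (-0.6076 - 0.2834i)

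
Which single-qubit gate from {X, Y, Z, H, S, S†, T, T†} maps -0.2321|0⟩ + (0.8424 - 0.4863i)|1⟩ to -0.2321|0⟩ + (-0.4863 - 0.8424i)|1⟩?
S†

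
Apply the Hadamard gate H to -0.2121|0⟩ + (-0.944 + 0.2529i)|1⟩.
(-0.8175 + 0.1788i)|0⟩ + (0.5175 - 0.1788i)|1⟩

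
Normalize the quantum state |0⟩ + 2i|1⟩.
1/√5|0⟩ + 0.8944i|1⟩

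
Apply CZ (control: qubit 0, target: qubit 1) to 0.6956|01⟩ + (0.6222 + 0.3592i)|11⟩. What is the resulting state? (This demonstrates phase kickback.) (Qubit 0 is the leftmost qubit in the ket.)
0.6956|01⟩ + (-0.6222 - 0.3592i)|11⟩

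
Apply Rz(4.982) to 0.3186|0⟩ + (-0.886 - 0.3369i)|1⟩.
(-0.2535 - 0.193i)|0⟩ + (0.9091 - 0.2685i)|1⟩

Rz(4.982) = [[e^(−iθ/2), 0], [0, e^(iθ/2)]] with e^(±iθ/2) = cos(θ/2) ± i·sin(θ/2); θ = 4.982, cos(θ/2) ≈ -0.795725, sin(θ/2) ≈ 0.605658.
With a = amp(|0⟩) = 0.3186 and b = amp(|1⟩) = (-0.886 - 0.3369i):
new amp(|0⟩) = (-0.795725 - 0.605658i)·a = (-0.2535 - 0.193i)
new amp(|1⟩) = (-0.795725 + 0.605658i)·b = (0.9091 - 0.2685i)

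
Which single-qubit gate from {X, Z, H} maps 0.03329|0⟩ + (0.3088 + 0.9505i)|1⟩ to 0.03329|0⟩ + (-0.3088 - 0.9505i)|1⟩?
Z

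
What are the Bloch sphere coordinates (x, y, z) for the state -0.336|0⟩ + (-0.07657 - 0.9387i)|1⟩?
(0.05146, 0.6308, -0.7741)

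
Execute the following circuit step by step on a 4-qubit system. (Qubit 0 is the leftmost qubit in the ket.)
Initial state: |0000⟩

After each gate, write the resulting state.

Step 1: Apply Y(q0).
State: i|1000⟩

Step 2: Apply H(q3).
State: (1/√2)i|1000⟩ + (1/√2)i|1001⟩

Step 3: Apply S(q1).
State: (1/√2)i|1000⟩ + (1/√2)i|1001⟩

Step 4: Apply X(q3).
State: (1/√2)i|1000⟩ + (1/√2)i|1001⟩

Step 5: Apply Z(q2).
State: (1/√2)i|1000⟩ + (1/√2)i|1001⟩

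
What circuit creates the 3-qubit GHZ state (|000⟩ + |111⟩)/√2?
H(q0) → CNOT(q0,q1) → CNOT(q0,q2)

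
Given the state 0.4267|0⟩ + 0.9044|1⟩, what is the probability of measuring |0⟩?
0.1821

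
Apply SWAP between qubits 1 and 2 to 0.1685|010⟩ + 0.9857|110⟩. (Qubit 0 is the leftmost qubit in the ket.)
0.1685|001⟩ + 0.9857|101⟩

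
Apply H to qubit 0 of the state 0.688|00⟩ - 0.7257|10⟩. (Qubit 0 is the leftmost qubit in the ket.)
-0.02666|00⟩ + 0.9996|10⟩

H on qubit 0 mixes each pair of kets that differ only in qubit 0: amplitudes (a, b) of (|…0…⟩, |…1…⟩) become ((a + b)/√2, (a − b)/√2). Kets absent from the input have amplitude 0.
(|00⟩, |10⟩): (a, b) = (0.688, -0.7257) → (-0.02666, 0.9996)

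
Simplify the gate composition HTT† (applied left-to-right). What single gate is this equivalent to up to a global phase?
H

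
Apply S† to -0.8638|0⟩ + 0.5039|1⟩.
-0.8638|0⟩ - 0.5039i|1⟩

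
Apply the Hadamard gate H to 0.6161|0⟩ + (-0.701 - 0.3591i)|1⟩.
(-0.06003 - 0.2539i)|0⟩ + (0.9313 + 0.2539i)|1⟩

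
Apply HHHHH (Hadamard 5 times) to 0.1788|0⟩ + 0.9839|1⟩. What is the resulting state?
0.8222|0⟩ - 0.5693|1⟩

H² = I, so H^5 = H: a single Hadamard. With (a, b) = (0.1788, 0.9839), H gives ((a + b)/√2, (a − b)/√2) = (0.8222, -0.5693).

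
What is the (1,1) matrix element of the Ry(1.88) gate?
0.5898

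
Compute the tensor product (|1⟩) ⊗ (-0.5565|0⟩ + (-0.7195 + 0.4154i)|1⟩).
-0.5565|10⟩ + (-0.7195 + 0.4154i)|11⟩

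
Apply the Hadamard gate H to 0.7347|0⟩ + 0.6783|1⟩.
0.9991|0⟩ + 0.03988|1⟩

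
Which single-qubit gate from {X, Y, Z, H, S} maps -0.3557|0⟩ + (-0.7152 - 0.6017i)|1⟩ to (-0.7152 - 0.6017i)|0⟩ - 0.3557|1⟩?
X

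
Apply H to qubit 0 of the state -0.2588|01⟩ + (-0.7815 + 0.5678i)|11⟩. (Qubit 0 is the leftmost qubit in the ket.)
(-0.7356 + 0.4015i)|01⟩ + (0.3696 - 0.4015i)|11⟩

H on qubit 0 mixes each pair of kets that differ only in qubit 0: amplitudes (a, b) of (|…0…⟩, |…1…⟩) become ((a + b)/√2, (a − b)/√2). Kets absent from the input have amplitude 0.
(|01⟩, |11⟩): (a, b) = (-0.2588, (-0.7815 + 0.5678i)) → ((-0.7356 + 0.4015i), (0.3696 - 0.4015i))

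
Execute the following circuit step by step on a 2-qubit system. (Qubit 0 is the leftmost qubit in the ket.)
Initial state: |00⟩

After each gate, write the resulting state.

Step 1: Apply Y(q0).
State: i|10⟩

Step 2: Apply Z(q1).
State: i|10⟩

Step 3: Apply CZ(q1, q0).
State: i|10⟩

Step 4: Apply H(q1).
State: (1/√2)i|10⟩ + (1/√2)i|11⟩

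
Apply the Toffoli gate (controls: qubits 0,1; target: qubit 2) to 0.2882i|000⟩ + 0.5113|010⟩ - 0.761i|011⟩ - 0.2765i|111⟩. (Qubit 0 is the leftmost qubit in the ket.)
0.2882i|000⟩ + 0.5113|010⟩ - 0.761i|011⟩ - 0.2765i|110⟩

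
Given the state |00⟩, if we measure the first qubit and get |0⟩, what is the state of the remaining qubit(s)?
|0⟩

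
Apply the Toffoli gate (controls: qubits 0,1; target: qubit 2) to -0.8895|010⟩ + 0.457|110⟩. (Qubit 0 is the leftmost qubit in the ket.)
-0.8895|010⟩ + 0.457|111⟩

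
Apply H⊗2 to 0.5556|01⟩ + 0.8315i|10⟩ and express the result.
(0.2778 + 0.4158i)|00⟩ + (-0.2778 + 0.4158i)|01⟩ + (0.2778 - 0.4158i)|10⟩ + (-0.2778 - 0.4158i)|11⟩

H⊗2 gives amp(|y⟩) = (1/2) Σ_x (−1)^(x·y) amp(|x⟩), where x·y is the number of positions in which both x and y have a 1.
|00⟩: (0.5556 + 0.8315i)/2 = (0.2778 + 0.4158i)
|01⟩: (-0.5556 + 0.8315i)/2 = (-0.2778 + 0.4158i)
|10⟩: (0.5556 - 0.8315i)/2 = (0.2778 - 0.4158i)
|11⟩: (-0.5556 - 0.8315i)/2 = (-0.2778 - 0.4158i)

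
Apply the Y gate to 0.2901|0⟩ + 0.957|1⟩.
-0.957i|0⟩ + 0.2901i|1⟩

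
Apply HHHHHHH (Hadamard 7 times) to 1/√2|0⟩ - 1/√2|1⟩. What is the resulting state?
|1⟩

H² = I, so H^7 = H: a single Hadamard. With (a, b) = (1/√2, -1/√2), H gives ((a + b)/√2, (a − b)/√2) = (0, 1).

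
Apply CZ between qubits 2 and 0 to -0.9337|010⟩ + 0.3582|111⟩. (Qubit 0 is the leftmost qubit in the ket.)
-0.9337|010⟩ - 0.3582|111⟩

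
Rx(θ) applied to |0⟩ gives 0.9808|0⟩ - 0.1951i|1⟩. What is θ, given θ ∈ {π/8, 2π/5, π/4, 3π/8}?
π/8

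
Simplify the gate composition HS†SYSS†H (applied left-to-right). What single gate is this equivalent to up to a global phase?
Y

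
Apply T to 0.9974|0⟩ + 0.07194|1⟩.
0.9974|0⟩ + (0.05087 + 0.05087i)|1⟩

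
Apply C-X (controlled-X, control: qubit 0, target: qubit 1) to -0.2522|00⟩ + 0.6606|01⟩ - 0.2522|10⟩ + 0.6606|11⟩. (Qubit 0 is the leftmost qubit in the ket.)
-0.2522|00⟩ + 0.6606|01⟩ + 0.6606|10⟩ - 0.2522|11⟩

C-X leaves the control-|0⟩ kets |00⟩, |01⟩ unchanged and applies X to qubit 1 on the control-|1⟩ pair (|10⟩, |11⟩).
X = [[0, 1], [1, 0]].
With a = amp(|10⟩) = -0.2522 and b = amp(|11⟩) = 0.6606:
new amp(|10⟩) = (1)·b = 0.6606
new amp(|11⟩) = (1)·a = -0.2522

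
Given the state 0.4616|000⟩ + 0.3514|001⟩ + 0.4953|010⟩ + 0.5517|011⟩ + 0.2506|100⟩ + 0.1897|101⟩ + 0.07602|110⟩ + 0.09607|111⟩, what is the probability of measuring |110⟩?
0.005779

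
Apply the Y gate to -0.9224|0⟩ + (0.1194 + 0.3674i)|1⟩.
(0.3674 - 0.1194i)|0⟩ - 0.9224i|1⟩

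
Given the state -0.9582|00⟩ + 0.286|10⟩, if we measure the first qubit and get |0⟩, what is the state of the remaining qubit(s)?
-|0⟩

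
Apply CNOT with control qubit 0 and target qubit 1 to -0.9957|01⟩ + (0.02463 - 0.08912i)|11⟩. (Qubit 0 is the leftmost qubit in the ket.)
-0.9957|01⟩ + (0.02463 - 0.08912i)|10⟩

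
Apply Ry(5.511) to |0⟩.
-0.9264|0⟩ + 0.3766|1⟩

Ry(5.511) = [[cos(θ/2), −sin(θ/2)], [sin(θ/2), cos(θ/2)]]; θ = 5.511, cos(θ/2) ≈ -0.926388, sin(θ/2) ≈ 0.376572.
With a = amp(|0⟩) = 1 and b = amp(|1⟩) = 0:
new amp(|0⟩) = (-0.926388)·a + (-0.376572)·b = -0.9264
new amp(|1⟩) = (0.376572)·a + (-0.926388)·b = 0.3766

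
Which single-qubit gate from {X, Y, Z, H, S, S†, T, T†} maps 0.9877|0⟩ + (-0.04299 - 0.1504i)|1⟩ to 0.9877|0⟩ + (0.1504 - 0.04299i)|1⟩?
S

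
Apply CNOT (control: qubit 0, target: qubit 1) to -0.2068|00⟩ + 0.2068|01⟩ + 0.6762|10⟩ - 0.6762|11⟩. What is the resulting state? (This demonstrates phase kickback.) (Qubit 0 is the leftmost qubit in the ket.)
-0.2068|00⟩ + 0.2068|01⟩ - 0.6762|10⟩ + 0.6762|11⟩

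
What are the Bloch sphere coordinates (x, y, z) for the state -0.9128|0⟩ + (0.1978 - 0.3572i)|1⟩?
(-0.3611, 0.6521, 0.6665)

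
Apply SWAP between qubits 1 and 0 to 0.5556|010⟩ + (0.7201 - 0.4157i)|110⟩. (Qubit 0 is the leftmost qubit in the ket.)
0.5556|100⟩ + (0.7201 - 0.4157i)|110⟩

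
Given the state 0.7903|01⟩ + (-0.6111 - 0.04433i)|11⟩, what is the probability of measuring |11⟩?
0.3754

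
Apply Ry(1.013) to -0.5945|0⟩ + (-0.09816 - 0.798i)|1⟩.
(-0.4722 + 0.3871i)|0⟩ + (-0.3742 - 0.6978i)|1⟩

Ry(1.013) = [[cos(θ/2), −sin(θ/2)], [sin(θ/2), cos(θ/2)]]; θ = 1.013, cos(θ/2) ≈ 0.874448, sin(θ/2) ≈ 0.48512.
With a = amp(|0⟩) = -0.5945 and b = amp(|1⟩) = (-0.09816 - 0.798i):
new amp(|0⟩) = (0.874448)·a + (-0.48512)·b = (-0.4722 + 0.3871i)
new amp(|1⟩) = (0.48512)·a + (0.874448)·b = (-0.3742 - 0.6978i)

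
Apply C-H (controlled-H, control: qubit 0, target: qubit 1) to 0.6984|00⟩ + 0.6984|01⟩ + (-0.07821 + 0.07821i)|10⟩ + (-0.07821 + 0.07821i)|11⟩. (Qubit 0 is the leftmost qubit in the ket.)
0.6984|00⟩ + 0.6984|01⟩ + (-0.1106 + 0.1106i)|10⟩

C-H leaves the control-|0⟩ kets |00⟩, |01⟩ unchanged and applies H to qubit 1 on the control-|1⟩ pair (|10⟩, |11⟩).
H = [[1/√2, 1/√2], [1/√2, -1/√2]].
With a = amp(|10⟩) = (-0.07821 + 0.07821i) and b = amp(|11⟩) = (-0.07821 + 0.07821i):
new amp(|10⟩) = (1/√2)·a + (1/√2)·b = (-0.1106 + 0.1106i)
new amp(|11⟩) = (1/√2)·a + (-1/√2)·b = 0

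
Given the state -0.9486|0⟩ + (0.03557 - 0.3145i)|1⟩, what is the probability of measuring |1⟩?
0.1002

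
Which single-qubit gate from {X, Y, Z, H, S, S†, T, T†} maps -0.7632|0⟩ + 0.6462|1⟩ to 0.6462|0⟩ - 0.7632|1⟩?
X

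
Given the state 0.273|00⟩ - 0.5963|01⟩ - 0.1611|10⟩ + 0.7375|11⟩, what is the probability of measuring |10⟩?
0.02595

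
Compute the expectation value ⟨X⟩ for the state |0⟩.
0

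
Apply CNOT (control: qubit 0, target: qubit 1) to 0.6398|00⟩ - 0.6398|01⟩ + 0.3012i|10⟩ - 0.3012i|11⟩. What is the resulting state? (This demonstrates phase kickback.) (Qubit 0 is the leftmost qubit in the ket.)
0.6398|00⟩ - 0.6398|01⟩ - 0.3012i|10⟩ + 0.3012i|11⟩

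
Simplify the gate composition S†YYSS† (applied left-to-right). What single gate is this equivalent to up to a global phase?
S†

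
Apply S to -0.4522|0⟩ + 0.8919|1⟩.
-0.4522|0⟩ + 0.8919i|1⟩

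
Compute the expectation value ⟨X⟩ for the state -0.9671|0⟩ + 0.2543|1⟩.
-0.4919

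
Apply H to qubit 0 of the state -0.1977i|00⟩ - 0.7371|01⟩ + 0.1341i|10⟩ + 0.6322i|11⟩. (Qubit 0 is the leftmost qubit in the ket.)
-0.04497i|00⟩ + (-0.5212 + 0.447i)|01⟩ - 0.2346i|10⟩ + (-0.5212 - 0.447i)|11⟩

H on qubit 0 mixes each pair of kets that differ only in qubit 0: amplitudes (a, b) of (|…0…⟩, |…1…⟩) become ((a + b)/√2, (a − b)/√2). Kets absent from the input have amplitude 0.
(|00⟩, |10⟩): (a, b) = (-0.1977i, 0.1341i) → (-0.04497i, -0.2346i)
(|01⟩, |11⟩): (a, b) = (-0.7371, 0.6322i) → ((-0.5212 + 0.447i), (-0.5212 - 0.447i))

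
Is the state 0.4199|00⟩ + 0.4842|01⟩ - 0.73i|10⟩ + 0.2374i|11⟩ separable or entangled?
Entangled

Writing the state as a|00⟩ + b|01⟩ + c|10⟩ + d|11⟩, it is a product state iff ad − bc = 0.
Here (a, b, c, d) = (0.4199, 0.4842, -0.73i, 0.2374i): ad − bc = (0.4199)(0.2374i) − (0.4842)(-0.73i) = 0.4532i ≠ 0, so the state is entangled.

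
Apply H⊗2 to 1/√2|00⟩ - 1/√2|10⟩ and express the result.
1/√2|10⟩ + 1/√2|11⟩

H⊗2 gives amp(|y⟩) = (1/2) Σ_x (−1)^(x·y) amp(|x⟩), where x·y is the number of positions in which both x and y have a 1.
|00⟩: (1/√2 - 1/√2)/2 = 0
|01⟩: (1/√2 - 1/√2)/2 = 0
|10⟩: (1/√2 + 1/√2)/2 = 1/√2
|11⟩: (1/√2 + 1/√2)/2 = 1/√2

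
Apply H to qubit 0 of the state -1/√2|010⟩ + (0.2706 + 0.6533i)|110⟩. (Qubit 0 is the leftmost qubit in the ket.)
(-0.3087 + 0.462i)|010⟩ + (-0.6913 - 0.462i)|110⟩

H on qubit 0 mixes each pair of kets that differ only in qubit 0: amplitudes (a, b) of (|…0…⟩, |…1…⟩) become ((a + b)/√2, (a − b)/√2). Kets absent from the input have amplitude 0.
(|010⟩, |110⟩): (a, b) = (-1/√2, (0.2706 + 0.6533i)) → ((-0.3087 + 0.462i), (-0.6913 - 0.462i))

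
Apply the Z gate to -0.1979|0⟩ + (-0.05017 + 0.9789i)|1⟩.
-0.1979|0⟩ + (0.05017 - 0.9789i)|1⟩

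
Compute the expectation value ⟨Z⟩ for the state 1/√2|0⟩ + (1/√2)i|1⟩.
0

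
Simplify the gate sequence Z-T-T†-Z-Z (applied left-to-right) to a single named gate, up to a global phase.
Z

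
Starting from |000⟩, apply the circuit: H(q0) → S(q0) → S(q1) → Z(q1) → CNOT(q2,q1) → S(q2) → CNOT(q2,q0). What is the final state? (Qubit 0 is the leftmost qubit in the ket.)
1/√2|000⟩ + (1/√2)i|100⟩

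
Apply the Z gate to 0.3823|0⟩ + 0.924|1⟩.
0.3823|0⟩ - 0.924|1⟩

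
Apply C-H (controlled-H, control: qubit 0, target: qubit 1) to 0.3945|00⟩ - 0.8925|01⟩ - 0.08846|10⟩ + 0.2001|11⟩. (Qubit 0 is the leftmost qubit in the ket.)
0.3945|00⟩ - 0.8925|01⟩ + 0.07894|10⟩ - 0.204|11⟩

C-H leaves the control-|0⟩ kets |00⟩, |01⟩ unchanged and applies H to qubit 1 on the control-|1⟩ pair (|10⟩, |11⟩).
H = [[1/√2, 1/√2], [1/√2, -1/√2]].
With a = amp(|10⟩) = -0.08846 and b = amp(|11⟩) = 0.2001:
new amp(|10⟩) = (1/√2)·a + (1/√2)·b = 0.07894
new amp(|11⟩) = (1/√2)·a + (-1/√2)·b = -0.204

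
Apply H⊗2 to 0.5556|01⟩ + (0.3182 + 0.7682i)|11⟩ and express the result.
(0.4369 + 0.3841i)|00⟩ + (-0.4369 - 0.3841i)|01⟩ + (0.1187 - 0.3841i)|10⟩ + (-0.1187 + 0.3841i)|11⟩

H⊗2 gives amp(|y⟩) = (1/2) Σ_x (−1)^(x·y) amp(|x⟩), where x·y is the number of positions in which both x and y have a 1.
|00⟩: (0.5556 + (0.3182 + 0.7682i))/2 = (0.4369 + 0.3841i)
|01⟩: (-0.5556 - (0.3182 + 0.7682i))/2 = (-0.4369 - 0.3841i)
|10⟩: (0.5556 - (0.3182 + 0.7682i))/2 = (0.1187 - 0.3841i)
|11⟩: (-0.5556 + (0.3182 + 0.7682i))/2 = (-0.1187 + 0.3841i)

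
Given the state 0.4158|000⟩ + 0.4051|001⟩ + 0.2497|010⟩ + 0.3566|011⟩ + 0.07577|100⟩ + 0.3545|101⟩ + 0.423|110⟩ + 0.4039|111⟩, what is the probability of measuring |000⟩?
0.1729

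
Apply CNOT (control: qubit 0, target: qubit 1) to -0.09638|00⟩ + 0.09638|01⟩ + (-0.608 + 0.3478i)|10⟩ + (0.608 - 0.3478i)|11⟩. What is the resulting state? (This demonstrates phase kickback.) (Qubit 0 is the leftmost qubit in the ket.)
-0.09638|00⟩ + 0.09638|01⟩ + (0.608 - 0.3478i)|10⟩ + (-0.608 + 0.3478i)|11⟩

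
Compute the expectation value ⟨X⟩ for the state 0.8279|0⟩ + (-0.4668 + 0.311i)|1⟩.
-0.7729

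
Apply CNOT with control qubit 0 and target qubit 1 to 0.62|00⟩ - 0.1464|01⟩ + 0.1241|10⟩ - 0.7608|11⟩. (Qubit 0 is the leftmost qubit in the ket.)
0.62|00⟩ - 0.1464|01⟩ - 0.7608|10⟩ + 0.1241|11⟩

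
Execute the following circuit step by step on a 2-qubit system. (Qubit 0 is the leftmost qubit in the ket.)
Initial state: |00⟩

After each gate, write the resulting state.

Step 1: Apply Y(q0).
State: i|10⟩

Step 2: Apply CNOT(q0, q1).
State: i|11⟩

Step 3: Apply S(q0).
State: -|11⟩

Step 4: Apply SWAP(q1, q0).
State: -|11⟩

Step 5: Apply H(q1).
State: -1/√2|10⟩ + 1/√2|11⟩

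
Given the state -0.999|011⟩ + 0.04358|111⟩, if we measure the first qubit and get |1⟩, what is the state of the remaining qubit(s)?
|11⟩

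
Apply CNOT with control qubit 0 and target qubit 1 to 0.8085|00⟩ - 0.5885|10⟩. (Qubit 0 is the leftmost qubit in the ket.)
0.8085|00⟩ - 0.5885|11⟩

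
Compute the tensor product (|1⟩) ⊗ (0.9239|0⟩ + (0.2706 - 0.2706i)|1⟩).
0.9239|10⟩ + (0.2706 - 0.2706i)|11⟩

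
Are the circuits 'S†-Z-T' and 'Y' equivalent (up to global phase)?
No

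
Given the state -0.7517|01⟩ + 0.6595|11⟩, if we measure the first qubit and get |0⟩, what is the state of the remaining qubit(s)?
-|1⟩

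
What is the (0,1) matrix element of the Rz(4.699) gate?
0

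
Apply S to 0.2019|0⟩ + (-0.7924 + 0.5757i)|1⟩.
0.2019|0⟩ + (-0.5757 - 0.7924i)|1⟩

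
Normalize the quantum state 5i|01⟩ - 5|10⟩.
(1/√2)i|01⟩ - 1/√2|10⟩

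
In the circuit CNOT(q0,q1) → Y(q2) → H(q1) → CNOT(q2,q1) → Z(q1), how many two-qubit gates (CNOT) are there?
2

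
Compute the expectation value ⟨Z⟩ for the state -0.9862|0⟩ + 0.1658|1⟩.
0.9451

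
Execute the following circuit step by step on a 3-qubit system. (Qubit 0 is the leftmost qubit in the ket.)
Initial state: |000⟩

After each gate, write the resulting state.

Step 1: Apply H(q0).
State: 1/√2|000⟩ + 1/√2|100⟩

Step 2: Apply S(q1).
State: 1/√2|000⟩ + 1/√2|100⟩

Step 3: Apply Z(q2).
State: 1/√2|000⟩ + 1/√2|100⟩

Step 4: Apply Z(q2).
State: 1/√2|000⟩ + 1/√2|100⟩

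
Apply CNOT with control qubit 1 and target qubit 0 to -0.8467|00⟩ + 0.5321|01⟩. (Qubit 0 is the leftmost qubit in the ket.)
-0.8467|00⟩ + 0.5321|11⟩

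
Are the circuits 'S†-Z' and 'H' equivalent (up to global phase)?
No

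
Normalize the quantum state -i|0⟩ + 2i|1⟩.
-(1/√5)i|0⟩ + 0.8944i|1⟩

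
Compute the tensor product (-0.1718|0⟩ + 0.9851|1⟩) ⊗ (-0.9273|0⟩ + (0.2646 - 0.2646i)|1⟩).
0.1593|00⟩ + (-0.04546 + 0.04546i)|01⟩ - 0.9135|10⟩ + (0.2607 - 0.2607i)|11⟩

amp(|b₁b₂…⟩) = product of the factor amplitudes for bits b₁, b₂, …; only kets whose every factor amplitude is nonzero survive.
|00⟩: (-0.1718)(-0.9273) = 0.1593
|01⟩: (-0.1718)(0.2646 - 0.2646i) = (-0.04546 + 0.04546i)
|10⟩: (0.9851)(-0.9273) = -0.9135
|11⟩: (0.9851)(0.2646 - 0.2646i) = (0.2607 - 0.2607i)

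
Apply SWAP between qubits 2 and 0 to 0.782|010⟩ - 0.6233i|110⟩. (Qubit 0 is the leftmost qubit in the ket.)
0.782|010⟩ - 0.6233i|011⟩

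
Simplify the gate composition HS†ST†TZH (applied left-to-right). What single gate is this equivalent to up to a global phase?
X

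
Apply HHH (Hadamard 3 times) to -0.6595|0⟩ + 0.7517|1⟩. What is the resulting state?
0.0652|0⟩ - 0.9979|1⟩

H² = I, so H^3 = H: a single Hadamard. With (a, b) = (-0.6595, 0.7517), H gives ((a + b)/√2, (a − b)/√2) = (0.0652, -0.9979).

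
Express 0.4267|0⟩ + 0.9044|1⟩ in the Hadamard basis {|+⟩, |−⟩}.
0.9412|+⟩ - 0.3378|−⟩

With |ψ⟩ = α|0⟩ + β|1⟩, the Hadamard-basis coefficients are ⟨+|ψ⟩ = (α + β)/√2 and ⟨−|ψ⟩ = (α − β)/√2.
Here α = 0.4267, β = 0.9044: (α + β)/√2 = 0.9412, (α − β)/√2 = -0.3378.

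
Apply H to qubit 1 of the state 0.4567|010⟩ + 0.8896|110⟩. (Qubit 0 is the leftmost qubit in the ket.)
0.3229|000⟩ - 0.3229|010⟩ + 0.629|100⟩ - 0.629|110⟩

H on qubit 1 mixes each pair of kets that differ only in qubit 1: amplitudes (a, b) of (|…0…⟩, |…1…⟩) become ((a + b)/√2, (a − b)/√2). Kets absent from the input have amplitude 0.
(|000⟩, |010⟩): (a, b) = (0, 0.4567) → (0.3229, -0.3229)
(|100⟩, |110⟩): (a, b) = (0, 0.8896) → (0.629, -0.629)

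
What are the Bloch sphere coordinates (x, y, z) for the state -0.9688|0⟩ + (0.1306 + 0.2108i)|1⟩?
(-0.2531, -0.4084, 0.8771)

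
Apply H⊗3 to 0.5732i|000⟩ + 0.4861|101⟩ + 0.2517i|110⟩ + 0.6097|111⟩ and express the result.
(0.3874 + 0.2916i)|000⟩ + (-0.3874 + 0.2916i)|001⟩ + (-0.0437 + 0.1137i)|010⟩ + (0.0437 + 0.1137i)|011⟩ + (-0.3874 + 0.1137i)|100⟩ + (0.3874 + 0.1137i)|101⟩ + (0.0437 + 0.2916i)|110⟩ + (-0.0437 + 0.2916i)|111⟩

H⊗3 gives amp(|y⟩) = (1/2√2) Σ_x (−1)^(x·y) amp(|x⟩), where x·y is the number of positions in which both x and y have a 1.
|000⟩: (0.5732i + 0.4861 + 0.2517i + 0.6097)/(2√2) = (0.3874 + 0.2916i)
|001⟩: (0.5732i - 0.4861 + 0.2517i - 0.6097)/(2√2) = (-0.3874 + 0.2916i)
|010⟩: (0.5732i + 0.4861 - 0.2517i - 0.6097)/(2√2) = (-0.0437 + 0.1137i)
|011⟩: (0.5732i - 0.4861 - 0.2517i + 0.6097)/(2√2) = (0.0437 + 0.1137i)
|100⟩: (0.5732i - 0.4861 - 0.2517i - 0.6097)/(2√2) = (-0.3874 + 0.1137i)
|101⟩: (0.5732i + 0.4861 - 0.2517i + 0.6097)/(2√2) = (0.3874 + 0.1137i)
|110⟩: (0.5732i - 0.4861 + 0.2517i + 0.6097)/(2√2) = (0.0437 + 0.2916i)
|111⟩: (0.5732i + 0.4861 + 0.2517i - 0.6097)/(2√2) = (-0.0437 + 0.2916i)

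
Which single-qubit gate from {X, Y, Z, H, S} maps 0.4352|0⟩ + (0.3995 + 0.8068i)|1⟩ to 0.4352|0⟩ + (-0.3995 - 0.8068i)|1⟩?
Z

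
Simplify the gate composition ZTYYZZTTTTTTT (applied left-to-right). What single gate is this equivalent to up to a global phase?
Z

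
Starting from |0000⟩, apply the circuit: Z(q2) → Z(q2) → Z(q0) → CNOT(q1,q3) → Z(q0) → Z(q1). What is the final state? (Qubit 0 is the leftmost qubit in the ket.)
|0000⟩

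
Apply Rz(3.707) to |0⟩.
(-0.279 - 0.9603i)|0⟩

Rz(3.707) = [[e^(−iθ/2), 0], [0, e^(iθ/2)]] with e^(±iθ/2) = cos(θ/2) ± i·sin(θ/2); θ = 3.707, cos(θ/2) ≈ -0.278953, sin(θ/2) ≈ 0.960305.
With a = amp(|0⟩) = 1 and b = amp(|1⟩) = 0:
new amp(|0⟩) = (-0.278953 - 0.960305i)·a = (-0.279 - 0.9603i)
new amp(|1⟩) = (-0.278953 + 0.960305i)·b = 0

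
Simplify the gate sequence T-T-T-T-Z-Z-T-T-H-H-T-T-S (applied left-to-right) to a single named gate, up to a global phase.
S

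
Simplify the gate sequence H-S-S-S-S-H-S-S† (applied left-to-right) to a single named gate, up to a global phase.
I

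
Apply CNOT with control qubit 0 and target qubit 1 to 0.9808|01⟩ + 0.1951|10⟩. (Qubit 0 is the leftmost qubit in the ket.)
0.9808|01⟩ + 0.1951|11⟩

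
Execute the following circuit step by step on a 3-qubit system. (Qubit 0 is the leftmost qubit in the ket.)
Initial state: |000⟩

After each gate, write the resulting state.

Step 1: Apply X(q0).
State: |100⟩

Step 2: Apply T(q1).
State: |100⟩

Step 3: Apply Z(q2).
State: |100⟩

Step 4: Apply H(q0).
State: 1/√2|000⟩ - 1/√2|100⟩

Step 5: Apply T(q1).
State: 1/√2|000⟩ - 1/√2|100⟩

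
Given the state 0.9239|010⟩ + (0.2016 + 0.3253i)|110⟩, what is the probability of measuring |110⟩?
0.1465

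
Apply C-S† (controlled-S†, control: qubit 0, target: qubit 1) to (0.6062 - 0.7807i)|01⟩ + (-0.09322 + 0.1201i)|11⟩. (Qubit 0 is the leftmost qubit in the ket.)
(0.6062 - 0.7807i)|01⟩ + (0.1201 + 0.09322i)|11⟩

C-S† leaves the control-|0⟩ kets |00⟩, |01⟩ unchanged and applies S† to qubit 1 on the control-|1⟩ pair (|10⟩, |11⟩).
S† = [[1, 0], [0, -i]].
With a = amp(|10⟩) = 0 and b = amp(|11⟩) = (-0.09322 + 0.1201i):
new amp(|10⟩) = (1)·a = 0
new amp(|11⟩) = (-i)·b = (0.1201 + 0.09322i)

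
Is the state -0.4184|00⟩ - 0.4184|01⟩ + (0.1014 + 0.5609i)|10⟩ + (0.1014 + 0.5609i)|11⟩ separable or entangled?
Separable

Writing the state as a|00⟩ + b|01⟩ + c|10⟩ + d|11⟩, it is a product state iff ad − bc = 0.
Here (a, b, c, d) = (-0.4184, -0.4184, (0.1014 + 0.5609i), (0.1014 + 0.5609i)): ad − bc = (-0.4184)(0.1014 + 0.5609i) − (-0.4184)(0.1014 + 0.5609i) = 0, so the state is separable.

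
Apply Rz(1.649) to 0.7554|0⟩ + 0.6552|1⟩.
(0.5129 - 0.5546i)|0⟩ + (0.4448 + 0.4811i)|1⟩

Rz(1.649) = [[e^(−iθ/2), 0], [0, e^(iθ/2)]] with e^(±iθ/2) = cos(θ/2) ± i·sin(θ/2); θ = 1.649, cos(θ/2) ≈ 0.678924, sin(θ/2) ≈ 0.734208.
With a = amp(|0⟩) = 0.7554 and b = amp(|1⟩) = 0.6552:
new amp(|0⟩) = (0.678924 - 0.734208i)·a = (0.5129 - 0.5546i)
new amp(|1⟩) = (0.678924 + 0.734208i)·b = (0.4448 + 0.4811i)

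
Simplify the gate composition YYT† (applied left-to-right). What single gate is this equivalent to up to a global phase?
T†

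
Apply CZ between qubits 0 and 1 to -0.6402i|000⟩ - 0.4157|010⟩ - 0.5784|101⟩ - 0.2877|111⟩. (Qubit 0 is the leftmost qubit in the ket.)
-0.6402i|000⟩ - 0.4157|010⟩ - 0.5784|101⟩ + 0.2877|111⟩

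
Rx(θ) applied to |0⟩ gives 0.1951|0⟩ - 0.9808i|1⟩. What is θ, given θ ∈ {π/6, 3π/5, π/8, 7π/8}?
7π/8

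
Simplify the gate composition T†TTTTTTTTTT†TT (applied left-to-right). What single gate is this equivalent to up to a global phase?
T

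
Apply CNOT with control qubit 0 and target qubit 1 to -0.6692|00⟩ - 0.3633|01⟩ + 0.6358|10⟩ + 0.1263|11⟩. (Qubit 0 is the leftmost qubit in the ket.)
-0.6692|00⟩ - 0.3633|01⟩ + 0.1263|10⟩ + 0.6358|11⟩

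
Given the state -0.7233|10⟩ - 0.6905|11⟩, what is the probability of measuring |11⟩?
0.4768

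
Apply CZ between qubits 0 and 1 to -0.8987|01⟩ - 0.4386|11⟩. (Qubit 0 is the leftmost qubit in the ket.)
-0.8987|01⟩ + 0.4386|11⟩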